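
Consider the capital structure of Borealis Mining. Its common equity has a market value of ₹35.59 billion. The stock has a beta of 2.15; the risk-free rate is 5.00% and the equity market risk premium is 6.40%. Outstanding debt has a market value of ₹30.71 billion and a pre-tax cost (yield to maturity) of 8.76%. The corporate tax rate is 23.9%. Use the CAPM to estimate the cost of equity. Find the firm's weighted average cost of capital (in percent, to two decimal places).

13.16%

Cost of equity via CAPM: Re = 5.0% + 2.15 × 6.4% = 18.7600%.
Total capital V = 35.59 + 30.71 = 66.3.
Equity: weight = 35.59/66.3 = 0.5368; cost = 18.76%.
Debt: weight = 30.71/66.3 = 0.4632; after-tax cost = 8.76% × (1 − 23.9%) = 6.6664%.
WACC = 0.5368 × 18.7600% + 0.4632 × 6.6664% = 13.1583%.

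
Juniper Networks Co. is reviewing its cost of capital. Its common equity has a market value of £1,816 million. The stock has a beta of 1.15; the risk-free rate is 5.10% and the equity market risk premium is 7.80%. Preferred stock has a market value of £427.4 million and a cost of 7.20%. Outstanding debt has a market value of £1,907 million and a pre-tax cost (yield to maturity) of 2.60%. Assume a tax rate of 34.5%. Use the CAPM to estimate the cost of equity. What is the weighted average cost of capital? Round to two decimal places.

7.68%

Cost of equity via CAPM: Re = 5.1% + 1.15 × 7.8% = 14.0700%.
Total capital V = 1816 + 427.4 + 1907 = 4150.4.
Equity: weight = 1816/4150.4 = 0.4375; cost = 14.07%.
Preferred: weight = 427.4/4150.4 = 0.1030; cost = 7.2%.
Debt: weight = 1907/4150.4 = 0.4595; after-tax cost = 2.6% × (1 − 34.5%) = 1.7030%.
WACC = 0.4375 × 14.0700% + 0.1030 × 7.2000% + 0.4595 × 1.7030% = 7.6802%.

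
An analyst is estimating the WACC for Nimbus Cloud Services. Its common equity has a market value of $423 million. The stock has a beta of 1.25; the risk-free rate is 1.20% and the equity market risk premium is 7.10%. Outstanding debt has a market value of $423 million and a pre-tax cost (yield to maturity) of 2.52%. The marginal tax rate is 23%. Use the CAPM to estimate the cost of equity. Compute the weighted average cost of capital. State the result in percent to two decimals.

Cost of equity via CAPM: Re = 1.2% + 1.25 × 7.1% = 10.0750%.
Total capital V = 423 + 423 = 846.
Equity: weight = 423/846 = 0.5000; cost = 10.075%.
Debt: weight = 423/846 = 0.5000; after-tax cost = 2.52% × (1 − 23%) = 1.9404%.
WACC = 0.5000 × 10.0750% + 0.5000 × 1.9404% = 6.0077%.

6.01%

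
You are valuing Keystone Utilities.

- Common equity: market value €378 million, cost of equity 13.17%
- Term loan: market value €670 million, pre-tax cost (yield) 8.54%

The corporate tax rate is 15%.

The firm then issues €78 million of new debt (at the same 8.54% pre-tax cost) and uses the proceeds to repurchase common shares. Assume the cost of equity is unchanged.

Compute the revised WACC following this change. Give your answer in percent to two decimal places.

After the change:
Total capital V = 300 + 748 = 1048.
Equity: weight = 300/1048 = 0.2863; cost = 13.17%.
Term loan: weight = 748/1048 = 0.7137; after-tax cost = 8.54% × (1 − 15%) = 7.2590%.
WACC = 0.2863 × 13.1700% + 0.7137 × 7.2590% = 8.9511%.

8.95%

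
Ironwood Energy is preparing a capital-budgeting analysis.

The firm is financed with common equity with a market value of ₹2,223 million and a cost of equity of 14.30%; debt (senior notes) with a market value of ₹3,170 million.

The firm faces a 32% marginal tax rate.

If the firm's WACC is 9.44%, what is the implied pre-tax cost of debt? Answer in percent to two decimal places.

Total capital V = 2223 + 3170 = 5393.
Equity weight = 2223/5393 = 0.4122.
Senior notes weight = 3170/5393 = 0.5878.
Equity contribution = 0.4122 × 14.3% = 5.8945%.
Remaining for debt = 9.44% − 5.8945% = 3.5455%.
Rd × (1 − 32%) × 0.5878 = 3.5455%  ⇒  Rd = 8.8704%.

8.87%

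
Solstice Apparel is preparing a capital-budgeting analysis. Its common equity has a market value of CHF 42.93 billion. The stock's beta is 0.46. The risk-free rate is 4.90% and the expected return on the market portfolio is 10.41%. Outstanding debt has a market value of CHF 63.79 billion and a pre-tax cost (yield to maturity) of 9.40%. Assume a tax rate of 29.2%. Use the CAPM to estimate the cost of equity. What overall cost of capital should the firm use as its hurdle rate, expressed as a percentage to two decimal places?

6.97%

Market risk premium = 10.41% − 4.9% = 5.51%.
Cost of equity via CAPM: Re = 4.9% + 0.46 × 5.51% = 7.4346%.
Total capital V = 42.93 + 63.79 = 106.72.
Equity: weight = 42.93/106.72 = 0.4023; cost = 7.4346%.
Debt: weight = 63.79/106.72 = 0.5977; after-tax cost = 9.4% × (1 − 29.2%) = 6.6552%.
WACC = 0.4023 × 7.4346% + 0.5977 × 6.6552% = 6.9687%.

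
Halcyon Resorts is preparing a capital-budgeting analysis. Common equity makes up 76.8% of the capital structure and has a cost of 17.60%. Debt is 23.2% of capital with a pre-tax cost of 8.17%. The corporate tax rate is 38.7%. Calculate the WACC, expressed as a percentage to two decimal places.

14.68%

After-tax cost of debt = 8.17% × (1 − 38.7%) = 5.0082%.
WACC = 0.768 × 17.6000% + 0.232 × 5.0082% = 14.6787%.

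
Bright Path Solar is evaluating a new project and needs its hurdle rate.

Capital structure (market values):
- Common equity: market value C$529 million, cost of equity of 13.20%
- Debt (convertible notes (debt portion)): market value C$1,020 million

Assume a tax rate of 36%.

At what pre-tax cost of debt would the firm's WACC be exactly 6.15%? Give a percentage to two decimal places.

3.90%

Total capital V = 529 + 1020 = 1549.
Equity weight = 529/1549 = 0.3415.
Convertible notes (debt portion) weight = 1020/1549 = 0.6585.
Equity contribution = 0.3415 × 13.2% = 4.5079%.
Remaining for debt = 6.15% − 4.5079% = 1.6421%.
Rd × (1 − 36%) × 0.6585 = 1.6421%  ⇒  Rd = 3.8964%.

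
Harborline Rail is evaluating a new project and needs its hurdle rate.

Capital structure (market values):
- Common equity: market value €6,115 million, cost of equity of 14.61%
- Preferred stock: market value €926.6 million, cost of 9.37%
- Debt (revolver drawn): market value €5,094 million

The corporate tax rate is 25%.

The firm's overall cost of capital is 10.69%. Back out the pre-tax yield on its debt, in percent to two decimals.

8.30%

Total capital V = 6115 + 926.6 + 5094 = 12135.6.
Equity weight = 6115/12135.6 = 0.5039.
Preferred weight = 926.6/12135.6 = 0.0764.
Revolver drawn weight = 5094/12135.6 = 0.4198.
Equity contribution = 0.5039 × 14.61% = 7.3618%.
Preferred contribution = 0.0764 × 9.37% = 0.7154%.
Remaining for debt = 10.69% − 8.0773% = 2.6127%.
Rd × (1 − 25%) × 0.4198 = 2.6127%  ⇒  Rd = 8.2992%.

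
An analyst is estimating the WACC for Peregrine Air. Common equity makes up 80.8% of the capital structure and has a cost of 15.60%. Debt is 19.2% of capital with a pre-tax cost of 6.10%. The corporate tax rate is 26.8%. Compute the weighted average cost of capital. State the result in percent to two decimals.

13.46%

After-tax cost of debt = 6.1% × (1 − 26.8%) = 4.4652%.
WACC = 0.808 × 15.6000% + 0.192 × 4.4652% = 13.4621%.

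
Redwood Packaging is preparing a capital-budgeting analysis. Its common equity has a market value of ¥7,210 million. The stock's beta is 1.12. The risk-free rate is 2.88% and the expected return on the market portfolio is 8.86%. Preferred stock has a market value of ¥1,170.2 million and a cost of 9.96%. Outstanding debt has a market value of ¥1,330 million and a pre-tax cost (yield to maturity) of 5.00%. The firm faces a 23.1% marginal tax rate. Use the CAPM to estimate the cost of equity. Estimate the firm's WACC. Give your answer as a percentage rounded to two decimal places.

8.84%

Market risk premium = 8.86% − 2.88% = 5.98%.
Cost of equity via CAPM: Re = 2.88% + 1.12 × 5.98% = 9.5776%.
Total capital V = 7210 + 1170.2 + 1330 = 9710.2.
Equity: weight = 7210/9710.2 = 0.7425; cost = 9.5776%.
Preferred: weight = 1170.2/9710.2 = 0.1205; cost = 9.96%.
Debt: weight = 1330/9710.2 = 0.1370; after-tax cost = 5% × (1 − 23.1%) = 3.8450%.
WACC = 0.7425 × 9.5776% + 0.1205 × 9.9600% + 0.1370 × 3.8450% = 8.8385%.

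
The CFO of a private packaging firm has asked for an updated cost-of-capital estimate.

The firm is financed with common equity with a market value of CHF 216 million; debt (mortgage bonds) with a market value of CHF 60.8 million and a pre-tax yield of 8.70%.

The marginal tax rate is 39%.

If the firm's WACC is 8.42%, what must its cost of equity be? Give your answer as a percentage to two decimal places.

Total capital V = 216 + 60.8 = 276.8.
Equity weight = 216/276.8 = 0.7803.
Mortgage bonds weight = 60.8/276.8 = 0.2197.
Debt contribution = 0.2197 × 8.7% × (1 − 39%) = 1.1657%.
Required equity contribution = 8.42% − 1.1657% = 7.2543%.
Re = 7.2543% / 0.7803 = 9.2963%.

9.30%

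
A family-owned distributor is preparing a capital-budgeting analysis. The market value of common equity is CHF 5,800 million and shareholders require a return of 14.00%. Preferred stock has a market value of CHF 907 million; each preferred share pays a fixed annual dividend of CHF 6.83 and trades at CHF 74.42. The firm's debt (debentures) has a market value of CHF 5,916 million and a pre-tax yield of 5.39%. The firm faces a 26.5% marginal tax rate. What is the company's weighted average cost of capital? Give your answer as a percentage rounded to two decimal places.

8.95%

Cost of preferred: Rp = 6.83 / 74.42 = 9.1776%.
Total capital V = 5800 + 907 + 5916 = 12623.
Equity: weight = 5800/12623 = 0.4595; cost = 14%.
Preferred: weight = 907/12623 = 0.0719; cost = 9.1776%.
Debentures: weight = 5916/12623 = 0.4687; after-tax cost = 5.39% × (1 − 26.5%) = 3.9616%.
WACC = 0.4595 × 14.0000% + 0.0719 × 9.1776% + 0.4687 × 3.9616% = 8.9488%.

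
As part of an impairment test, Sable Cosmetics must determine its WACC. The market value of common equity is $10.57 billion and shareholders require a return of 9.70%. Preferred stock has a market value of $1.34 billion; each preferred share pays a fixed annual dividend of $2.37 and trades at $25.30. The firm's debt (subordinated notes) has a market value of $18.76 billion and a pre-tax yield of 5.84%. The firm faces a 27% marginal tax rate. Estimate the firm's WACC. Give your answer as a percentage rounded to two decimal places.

6.36%

Cost of preferred: Rp = 2.37 / 25.3 = 9.3676%.
Total capital V = 10.57 + 1.34 + 18.76 = 30.67.
Equity: weight = 10.57/30.67 = 0.3446; cost = 9.7%.
Preferred: weight = 1.34/30.67 = 0.0437; cost = 9.3676%.
Subordinated notes: weight = 18.76/30.67 = 0.6117; after-tax cost = 5.84% × (1 − 27%) = 4.2632%.
WACC = 0.3446 × 9.7000% + 0.0437 × 9.3676% + 0.6117 × 4.2632% = 6.3599%.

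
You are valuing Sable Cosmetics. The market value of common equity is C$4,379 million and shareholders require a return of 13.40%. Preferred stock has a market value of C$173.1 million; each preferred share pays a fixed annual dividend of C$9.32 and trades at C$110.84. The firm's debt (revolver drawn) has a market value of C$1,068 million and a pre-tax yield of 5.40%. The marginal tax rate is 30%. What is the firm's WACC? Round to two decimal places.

11.42%

Cost of preferred: Rp = 9.32 / 110.84 = 8.4085%.
Total capital V = 4379 + 173.1 + 1068 = 5620.1.
Equity: weight = 4379/5620.1 = 0.7792; cost = 13.4%.
Preferred: weight = 173.1/5620.1 = 0.0308; cost = 8.4085%.
Revolver drawn: weight = 1068/5620.1 = 0.1900; after-tax cost = 5.4% × (1 − 30%) = 3.7800%.
WACC = 0.7792 × 13.4000% + 0.0308 × 8.4085% + 0.1900 × 3.7800% = 11.4182%.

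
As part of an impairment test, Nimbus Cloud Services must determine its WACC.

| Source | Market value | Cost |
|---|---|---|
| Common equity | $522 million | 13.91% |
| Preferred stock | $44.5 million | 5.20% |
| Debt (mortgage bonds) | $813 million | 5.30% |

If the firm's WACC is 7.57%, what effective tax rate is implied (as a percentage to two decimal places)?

Total capital V = 522 + 44.5 + 813 = 1379.5.
Equity weight = 522/1379.5 = 0.3784.
Preferred weight = 44.5/1379.5 = 0.0323.
Mortgage bonds weight = 813/1379.5 = 0.5893.
Equity contribution = 0.3784 × 13.91% = 5.2635%.
Preferred contribution = 0.0323 × 5.2% = 0.1677%.
Debt contribution must be 7.57% − 5.4313% = 2.1387%.
0.5893 × 5.3% × (1 − T) = 2.1387%  ⇒  (1 − T) = 0.6847.
T = 31.5279%.

31.53%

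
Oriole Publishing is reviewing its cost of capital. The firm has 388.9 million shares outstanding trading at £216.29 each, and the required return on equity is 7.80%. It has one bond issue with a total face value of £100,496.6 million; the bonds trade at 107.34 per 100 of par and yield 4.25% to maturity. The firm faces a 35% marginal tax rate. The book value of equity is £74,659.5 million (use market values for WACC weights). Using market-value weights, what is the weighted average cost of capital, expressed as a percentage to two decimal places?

Market value of equity E = 216.29 × 388.9m = 84115.181m. Market value of debt D = 100496.6m × 107.34/100 = 107873.05044m.
Total capital V = 84115.181 + 107873.05044 = 191988.23144.
Equity: weight = 84115.181/191988.23144 = 0.4381; cost = 7.8%.
Bonds outstanding: weight = 107873.05044/191988.23144 = 0.5619; after-tax cost = 4.25% × (1 − 35%) = 2.7625%.
WACC = 0.4381 × 7.8000% + 0.5619 × 2.7625% = 4.9696%.

4.97%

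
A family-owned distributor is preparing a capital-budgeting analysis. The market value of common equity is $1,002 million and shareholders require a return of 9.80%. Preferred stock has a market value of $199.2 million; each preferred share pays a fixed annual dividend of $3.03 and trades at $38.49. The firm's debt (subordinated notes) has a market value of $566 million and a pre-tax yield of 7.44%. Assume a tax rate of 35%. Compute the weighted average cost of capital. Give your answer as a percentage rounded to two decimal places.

Cost of preferred: Rp = 3.03 / 38.49 = 7.8722%.
Total capital V = 1002 + 199.2 + 566 = 1767.2.
Equity: weight = 1002/1767.2 = 0.5670; cost = 9.8%.
Preferred: weight = 199.2/1767.2 = 0.1127; cost = 7.8722%.
Subordinated notes: weight = 566/1767.2 = 0.3203; after-tax cost = 7.44% × (1 − 35%) = 4.8360%.
WACC = 0.5670 × 9.8000% + 0.1127 × 7.8722% + 0.3203 × 4.8360% = 7.9928%.

7.99%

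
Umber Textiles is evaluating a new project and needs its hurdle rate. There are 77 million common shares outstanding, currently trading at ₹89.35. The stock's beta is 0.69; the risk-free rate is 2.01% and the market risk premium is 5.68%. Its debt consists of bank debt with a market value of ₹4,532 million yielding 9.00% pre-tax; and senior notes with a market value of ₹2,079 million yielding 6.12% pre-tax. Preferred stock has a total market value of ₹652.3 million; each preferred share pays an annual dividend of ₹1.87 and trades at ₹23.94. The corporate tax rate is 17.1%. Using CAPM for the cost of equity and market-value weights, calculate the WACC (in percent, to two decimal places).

6.38%

Cost of equity via CAPM: Re = 2.01% + 0.69 × 5.68% = 5.9292%.
Cost of preferred: Rp = 1.87 / 23.94 = 7.8112%.
Market value of equity E = 89.35 × 77m = 6879.95m.
Total capital V = 6879.95 + 652.3 + 4532 + 2079 = 14143.25.
Equity: weight = 6879.95/14143.25 = 0.4864; cost = 5.9292%.
Preferred: weight = 652.3/14143.25 = 0.0461; cost = 7.8112%.
Bank debt: weight = 4532/14143.25 = 0.3204; after-tax cost = 9% × (1 − 17.1%) = 7.4610%.
Senior notes: weight = 2079/14143.25 = 0.1470; after-tax cost = 6.12% × (1 − 17.1%) = 5.0735%.
WACC = 0.4864 × 5.9292% + 0.0461 × 7.8112% + 0.3204 × 7.4610% + 0.1470 × 5.0735% = 6.3811%.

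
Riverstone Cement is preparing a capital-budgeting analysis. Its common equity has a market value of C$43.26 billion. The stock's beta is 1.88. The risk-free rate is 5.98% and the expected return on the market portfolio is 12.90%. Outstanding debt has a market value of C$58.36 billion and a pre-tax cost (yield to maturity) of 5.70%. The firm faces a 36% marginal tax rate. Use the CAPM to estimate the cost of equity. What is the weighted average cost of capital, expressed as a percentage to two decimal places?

10.18%

Market risk premium = 12.9% − 5.98% = 6.92%.
Cost of equity via CAPM: Re = 5.98% + 1.88 × 6.92% = 18.9896%.
Total capital V = 43.26 + 58.36 = 101.62.
Equity: weight = 43.26/101.62 = 0.4257; cost = 18.9896%.
Debt: weight = 58.36/101.62 = 0.5743; after-tax cost = 5.7% × (1 − 36%) = 3.6480%.
WACC = 0.4257 × 18.9896% + 0.5743 × 3.6480% = 10.1790%.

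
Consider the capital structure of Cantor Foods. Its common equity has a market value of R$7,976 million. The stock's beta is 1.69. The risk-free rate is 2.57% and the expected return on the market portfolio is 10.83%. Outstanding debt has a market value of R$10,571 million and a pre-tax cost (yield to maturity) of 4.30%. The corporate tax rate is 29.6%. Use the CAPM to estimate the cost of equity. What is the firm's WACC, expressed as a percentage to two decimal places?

Market risk premium = 10.83% − 2.57% = 8.26%.
Cost of equity via CAPM: Re = 2.57% + 1.69 × 8.26% = 16.5294%.
Total capital V = 7976 + 10571 = 18547.
Equity: weight = 7976/18547 = 0.4300; cost = 16.5294%.
Debt: weight = 10571/18547 = 0.5700; after-tax cost = 4.3% × (1 − 29.6%) = 3.0272%.
WACC = 0.4300 × 16.5294% + 0.5700 × 3.0272% = 8.8337%.

8.83%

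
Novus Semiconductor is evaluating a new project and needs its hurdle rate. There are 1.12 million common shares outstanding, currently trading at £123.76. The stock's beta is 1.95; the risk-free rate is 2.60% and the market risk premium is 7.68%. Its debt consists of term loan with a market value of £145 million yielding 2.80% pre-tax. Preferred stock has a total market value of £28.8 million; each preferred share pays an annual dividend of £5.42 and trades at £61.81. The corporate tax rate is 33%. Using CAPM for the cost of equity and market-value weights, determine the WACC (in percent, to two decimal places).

9.48%

Cost of equity via CAPM: Re = 2.6% + 1.95 × 7.68% = 17.5760%.
Cost of preferred: Rp = 5.42 / 61.81 = 8.7688%.
Market value of equity E = 123.76 × 1.12m = 138.6112m.
Total capital V = 138.6112 + 28.8 + 145 = 312.4112.
Equity: weight = 138.6112/312.4112 = 0.4437; cost = 17.576%.
Preferred: weight = 28.8/312.4112 = 0.0922; cost = 8.7688%.
Term loan: weight = 145/312.4112 = 0.4641; after-tax cost = 2.8% × (1 − 33%) = 1.8760%.
WACC = 0.4437 × 17.5760% + 0.0922 × 8.7688% + 0.4641 × 1.8760% = 9.4772%.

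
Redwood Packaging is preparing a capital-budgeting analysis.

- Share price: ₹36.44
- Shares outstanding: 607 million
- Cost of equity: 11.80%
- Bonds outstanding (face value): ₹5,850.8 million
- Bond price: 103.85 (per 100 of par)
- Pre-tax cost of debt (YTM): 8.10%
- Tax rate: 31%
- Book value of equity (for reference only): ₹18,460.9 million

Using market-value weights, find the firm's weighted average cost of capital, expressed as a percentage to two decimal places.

10.46%

Market value of equity E = 36.44 × 607m = 22119.08m. Market value of debt D = 5850.8m × 103.85/100 = 6076.0558m.
Total capital V = 22119.08 + 6076.0558 = 28195.1358.
Equity: weight = 22119.08/28195.1358 = 0.7845; cost = 11.8%.
Bonds outstanding: weight = 6076.0558/28195.1358 = 0.2155; after-tax cost = 8.1% × (1 − 31%) = 5.5890%.
WACC = 0.7845 × 11.8000% + 0.2155 × 5.5890% = 10.4615%.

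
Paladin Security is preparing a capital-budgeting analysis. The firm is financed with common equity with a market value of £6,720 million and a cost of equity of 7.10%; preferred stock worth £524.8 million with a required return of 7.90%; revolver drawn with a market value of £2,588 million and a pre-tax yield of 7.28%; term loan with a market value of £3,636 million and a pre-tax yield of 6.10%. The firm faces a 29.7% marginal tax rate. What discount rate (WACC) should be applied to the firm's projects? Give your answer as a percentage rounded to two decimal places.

Total capital V = 6720 + 524.8 + 2588 + 3636 = 13468.8.
Equity: weight = 6720/13468.8 = 0.4989; cost = 7.1%.
Preferred: weight = 524.8/13468.8 = 0.0390; cost = 7.9%.
Revolver drawn: weight = 2588/13468.8 = 0.1921; after-tax cost = 7.28% × (1 − 29.7%) = 5.1178%.
Term loan: weight = 3636/13468.8 = 0.2700; after-tax cost = 6.1% × (1 − 29.7%) = 4.2883%.
WACC = 0.4989 × 7.1000% + 0.0390 × 7.9000% + 0.1921 × 5.1178% + 0.2700 × 4.2883% = 5.9913%.

5.99%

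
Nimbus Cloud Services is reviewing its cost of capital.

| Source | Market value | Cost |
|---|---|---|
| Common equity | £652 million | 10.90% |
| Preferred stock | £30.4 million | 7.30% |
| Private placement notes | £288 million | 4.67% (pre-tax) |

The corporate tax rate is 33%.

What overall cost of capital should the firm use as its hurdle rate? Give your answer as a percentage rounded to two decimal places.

8.48%

Total capital V = 652 + 30.4 + 288 = 970.4.
Equity: weight = 652/970.4 = 0.6719; cost = 10.9%.
Preferred: weight = 30.4/970.4 = 0.0313; cost = 7.3%.
Private placement notes: weight = 288/970.4 = 0.2968; after-tax cost = 4.67% × (1 − 33%) = 3.1289%.
WACC = 0.6719 × 10.9000% + 0.0313 × 7.3000% + 0.2968 × 3.1289% = 8.4809%.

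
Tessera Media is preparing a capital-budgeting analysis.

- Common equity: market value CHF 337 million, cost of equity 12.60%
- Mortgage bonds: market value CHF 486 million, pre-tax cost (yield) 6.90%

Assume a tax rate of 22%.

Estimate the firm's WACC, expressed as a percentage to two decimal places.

8.34%

Total capital V = 337 + 486 = 823.
Equity: weight = 337/823 = 0.4095; cost = 12.6%.
Mortgage bonds: weight = 486/823 = 0.5905; after-tax cost = 6.9% × (1 − 22%) = 5.3820%.
WACC = 0.4095 × 12.6000% + 0.5905 × 5.3820% = 8.3376%.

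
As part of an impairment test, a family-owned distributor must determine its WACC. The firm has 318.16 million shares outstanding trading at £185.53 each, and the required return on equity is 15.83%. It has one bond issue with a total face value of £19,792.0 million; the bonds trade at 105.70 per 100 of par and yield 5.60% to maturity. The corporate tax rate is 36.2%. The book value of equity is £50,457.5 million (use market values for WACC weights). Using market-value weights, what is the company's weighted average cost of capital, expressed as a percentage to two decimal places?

12.62%

Market value of equity E = 185.53 × 318.16m = 59028.2248m. Market value of debt D = 19792m × 105.7/100 = 20920.144m.
Total capital V = 59028.2248 + 20920.144 = 79948.3688.
Equity: weight = 59028.2248/79948.3688 = 0.7383; cost = 15.83%.
Bonds outstanding: weight = 20920.144/79948.3688 = 0.2617; after-tax cost = 5.6% × (1 − 36.2%) = 3.5728%.
WACC = 0.7383 × 15.8300% + 0.2617 × 3.5728% = 12.6227%.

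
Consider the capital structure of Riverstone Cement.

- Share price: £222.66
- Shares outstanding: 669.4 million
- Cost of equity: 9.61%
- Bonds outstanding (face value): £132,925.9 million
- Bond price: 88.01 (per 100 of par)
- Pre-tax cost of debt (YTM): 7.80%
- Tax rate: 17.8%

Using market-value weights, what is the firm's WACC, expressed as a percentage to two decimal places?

Market value of equity E = 222.66 × 669.4m = 149048.604m. Market value of debt D = 132925.9m × 88.01/100 = 116988.08459m.
Total capital V = 149048.604 + 116988.08459 = 266036.68859.
Equity: weight = 149048.604/266036.68859 = 0.5603; cost = 9.61%.
Bonds outstanding: weight = 116988.08459/266036.68859 = 0.4397; after-tax cost = 7.8% × (1 − 17.8%) = 6.4116%.
WACC = 0.5603 × 9.6100% + 0.4397 × 6.4116% = 8.2035%.

8.20%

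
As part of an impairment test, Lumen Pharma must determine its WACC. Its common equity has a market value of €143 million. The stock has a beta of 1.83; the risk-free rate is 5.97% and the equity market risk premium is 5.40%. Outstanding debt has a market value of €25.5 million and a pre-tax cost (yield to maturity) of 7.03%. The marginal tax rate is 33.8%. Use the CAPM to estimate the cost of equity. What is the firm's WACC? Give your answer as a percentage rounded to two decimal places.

Cost of equity via CAPM: Re = 5.97% + 1.83 × 5.4% = 15.8520%.
Total capital V = 143 + 25.5 = 168.5.
Equity: weight = 143/168.5 = 0.8487; cost = 15.852%.
Debt: weight = 25.5/168.5 = 0.1513; after-tax cost = 7.03% × (1 − 33.8%) = 4.6539%.
WACC = 0.8487 × 15.8520% + 0.1513 × 4.6539% = 14.1573%.

14.16%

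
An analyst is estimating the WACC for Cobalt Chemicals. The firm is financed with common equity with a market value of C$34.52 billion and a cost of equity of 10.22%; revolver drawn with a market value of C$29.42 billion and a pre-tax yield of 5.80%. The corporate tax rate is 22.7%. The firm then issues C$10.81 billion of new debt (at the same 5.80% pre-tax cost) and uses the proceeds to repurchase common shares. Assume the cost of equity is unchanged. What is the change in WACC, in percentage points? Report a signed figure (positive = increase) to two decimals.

-0.97 pp

Current WACC:
Total capital V = 34.52 + 29.42 = 63.94.
Equity: weight = 34.52/63.94 = 0.5399; cost = 10.22%.
Revolver drawn: weight = 29.42/63.94 = 0.4601; after-tax cost = 5.8% × (1 − 22.7%) = 4.4834%.
WACC = 0.5399 × 10.2200% + 0.4601 × 4.4834% = 7.5805%.
After the change:
Total capital V = 23.71 + 40.23 = 63.94.
Equity: weight = 23.71/63.94 = 0.3708; cost = 10.22%.
Revolver drawn: weight = 40.23/63.94 = 0.6292; after-tax cost = 5.8% × (1 − 22.7%) = 4.4834%.
WACC = 0.3708 × 10.2200% + 0.6292 × 4.4834% = 6.6106%.
Change in WACC = 6.6106% − 7.5805% = -0.9699 pp.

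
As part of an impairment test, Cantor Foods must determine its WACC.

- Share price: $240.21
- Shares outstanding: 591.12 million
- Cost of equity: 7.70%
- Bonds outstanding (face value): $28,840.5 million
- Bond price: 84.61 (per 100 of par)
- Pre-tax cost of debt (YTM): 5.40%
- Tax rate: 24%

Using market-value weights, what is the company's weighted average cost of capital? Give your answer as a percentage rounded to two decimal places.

7.17%

Market value of equity E = 240.21 × 591.12m = 141992.9352m. Market value of debt D = 28840.5m × 84.61/100 = 24401.94705m.
Total capital V = 141992.9352 + 24401.94705 = 166394.88225.
Equity: weight = 141992.9352/166394.88225 = 0.8533; cost = 7.7%.
Bonds outstanding: weight = 24401.94705/166394.88225 = 0.1467; after-tax cost = 5.4% × (1 − 24%) = 4.1040%.
WACC = 0.8533 × 7.7000% + 0.1467 × 4.1040% = 7.1726%.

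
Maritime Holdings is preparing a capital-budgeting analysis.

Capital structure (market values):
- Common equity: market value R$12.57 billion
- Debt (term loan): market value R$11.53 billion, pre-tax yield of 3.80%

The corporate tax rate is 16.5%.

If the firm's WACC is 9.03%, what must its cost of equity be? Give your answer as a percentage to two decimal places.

14.40%

Total capital V = 12.57 + 11.53 = 24.1.
Equity weight = 12.57/24.1 = 0.5216.
Term loan weight = 11.53/24.1 = 0.4784.
Debt contribution = 0.4784 × 3.8% × (1 − 16.5%) = 1.5180%.
Required equity contribution = 9.03% − 1.5180% = 7.5120%.
Re = 7.5120% / 0.5216 = 14.4024%.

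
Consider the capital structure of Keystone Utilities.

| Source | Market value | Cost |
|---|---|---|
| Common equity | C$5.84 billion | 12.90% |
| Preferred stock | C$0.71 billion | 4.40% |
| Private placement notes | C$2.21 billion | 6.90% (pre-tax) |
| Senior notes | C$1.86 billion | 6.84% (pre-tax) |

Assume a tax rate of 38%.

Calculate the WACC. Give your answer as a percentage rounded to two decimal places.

9.02%

Total capital V = 5.84 + 0.71 + 2.21 + 1.86 = 10.62.
Equity: weight = 5.84/10.62 = 0.5499; cost = 12.9%.
Preferred: weight = 0.71/10.62 = 0.0669; cost = 4.4%.
Private placement notes: weight = 2.21/10.62 = 0.2081; after-tax cost = 6.9% × (1 − 38%) = 4.2780%.
Senior notes: weight = 1.86/10.62 = 0.1751; after-tax cost = 6.84% × (1 − 38%) = 4.2408%.
WACC = 0.5499 × 12.9000% + 0.0669 × 4.4000% + 0.2081 × 4.2780% + 0.1751 × 4.2408% = 9.0209%.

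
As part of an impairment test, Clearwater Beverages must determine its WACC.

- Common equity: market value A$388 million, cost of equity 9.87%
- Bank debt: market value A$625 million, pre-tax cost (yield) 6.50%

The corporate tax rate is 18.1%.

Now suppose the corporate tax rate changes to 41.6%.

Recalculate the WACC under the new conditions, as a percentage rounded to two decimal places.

After the change:
Total capital V = 388 + 625 = 1013.
Equity: weight = 388/1013 = 0.3830; cost = 9.87%.
Bank debt: weight = 625/1013 = 0.6170; after-tax cost = 6.5% × (1 − 41.6%) = 3.7960%.
WACC = 0.3830 × 9.8700% + 0.6170 × 3.7960% = 6.1225%.

6.12%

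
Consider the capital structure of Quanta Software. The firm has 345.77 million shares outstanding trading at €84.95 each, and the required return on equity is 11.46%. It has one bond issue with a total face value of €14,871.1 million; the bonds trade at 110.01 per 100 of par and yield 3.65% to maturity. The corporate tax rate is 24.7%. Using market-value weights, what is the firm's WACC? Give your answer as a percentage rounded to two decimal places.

Market value of equity E = 84.95 × 345.77m = 29373.1615m. Market value of debt D = 14871.1m × 110.01/100 = 16359.69711m.
Total capital V = 29373.1615 + 16359.69711 = 45732.85861.
Equity: weight = 29373.1615/45732.85861 = 0.6423; cost = 11.46%.
Bonds outstanding: weight = 16359.69711/45732.85861 = 0.3577; after-tax cost = 3.65% × (1 − 24.7%) = 2.7485%.
WACC = 0.6423 × 11.4600% + 0.3577 × 2.7485% = 8.3437%.

8.34%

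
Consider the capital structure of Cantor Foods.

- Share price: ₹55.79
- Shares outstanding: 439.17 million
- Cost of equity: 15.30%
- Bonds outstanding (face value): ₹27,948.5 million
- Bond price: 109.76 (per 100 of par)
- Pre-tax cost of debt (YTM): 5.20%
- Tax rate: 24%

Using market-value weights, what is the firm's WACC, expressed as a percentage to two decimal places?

8.99%

Market value of equity E = 55.79 × 439.17m = 24501.2943m. Market value of debt D = 27948.5m × 109.76/100 = 30676.2736m.
Total capital V = 24501.2943 + 30676.2736 = 55177.5679.
Equity: weight = 24501.2943/55177.5679 = 0.4440; cost = 15.3%.
Bonds outstanding: weight = 30676.2736/55177.5679 = 0.5560; after-tax cost = 5.2% × (1 − 24%) = 3.9520%.
WACC = 0.4440 × 15.3000% + 0.5560 × 3.9520% = 8.9910%.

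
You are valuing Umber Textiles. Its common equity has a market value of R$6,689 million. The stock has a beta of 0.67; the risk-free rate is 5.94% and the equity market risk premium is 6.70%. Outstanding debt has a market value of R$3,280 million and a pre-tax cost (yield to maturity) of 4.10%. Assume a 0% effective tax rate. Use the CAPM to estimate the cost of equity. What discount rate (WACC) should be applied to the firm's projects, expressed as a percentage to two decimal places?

8.35%

Cost of equity via CAPM: Re = 5.94% + 0.67 × 6.7% = 10.4290%.
Total capital V = 6689 + 3280 = 9969.
Equity: weight = 6689/9969 = 0.6710; cost = 10.429%.
Debt: weight = 3280/9969 = 0.3290; after-tax cost = 4.1% × (1 − 0%) = 4.1000%.
WACC = 0.6710 × 10.4290% + 0.3290 × 4.1000% = 8.3466%.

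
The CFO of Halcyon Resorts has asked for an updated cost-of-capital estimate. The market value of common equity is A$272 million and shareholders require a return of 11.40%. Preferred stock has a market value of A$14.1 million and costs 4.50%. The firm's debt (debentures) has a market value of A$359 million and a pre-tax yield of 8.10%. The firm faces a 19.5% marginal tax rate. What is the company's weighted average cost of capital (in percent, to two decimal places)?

8.53%

Total capital V = 272 + 14.1 + 359 = 645.1.
Equity: weight = 272/645.1 = 0.4216; cost = 11.4%.
Preferred: weight = 14.1/645.1 = 0.0219; cost = 4.5%.
Debentures: weight = 359/645.1 = 0.5565; after-tax cost = 8.1% × (1 − 19.5%) = 6.5205%.
WACC = 0.4216 × 11.4000% + 0.0219 × 4.5000% + 0.5565 × 6.5205% = 8.5337%.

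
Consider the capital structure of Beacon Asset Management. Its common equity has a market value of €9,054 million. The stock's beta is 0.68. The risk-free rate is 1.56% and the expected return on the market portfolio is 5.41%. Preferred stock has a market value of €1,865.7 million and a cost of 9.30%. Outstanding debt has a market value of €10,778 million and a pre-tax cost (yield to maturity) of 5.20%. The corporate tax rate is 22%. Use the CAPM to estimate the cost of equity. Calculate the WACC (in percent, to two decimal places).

4.56%

Market risk premium = 5.41% − 1.56% = 3.85%.
Cost of equity via CAPM: Re = 1.56% + 0.68 × 3.85% = 4.1780%.
Total capital V = 9054 + 1865.7 + 10778 = 21697.7.
Equity: weight = 9054/21697.7 = 0.4173; cost = 4.178%.
Preferred: weight = 1865.7/21697.7 = 0.0860; cost = 9.3%.
Debt: weight = 10778/21697.7 = 0.4967; after-tax cost = 5.2% × (1 − 22%) = 4.0560%.
WACC = 0.4173 × 4.1780% + 0.0860 × 9.3000% + 0.4967 × 4.0560% = 4.5578%.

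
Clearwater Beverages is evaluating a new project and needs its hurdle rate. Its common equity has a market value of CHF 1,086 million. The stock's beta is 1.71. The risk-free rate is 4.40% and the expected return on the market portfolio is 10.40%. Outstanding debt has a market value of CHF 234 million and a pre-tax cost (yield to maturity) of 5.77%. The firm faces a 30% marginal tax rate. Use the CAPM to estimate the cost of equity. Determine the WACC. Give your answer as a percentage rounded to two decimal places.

Market risk premium = 10.4% − 4.4% = 6.0%.
Cost of equity via CAPM: Re = 4.4% + 1.71 × 6.0% = 14.6600%.
Total capital V = 1086 + 234 = 1320.
Equity: weight = 1086/1320 = 0.8227; cost = 14.66%.
Debt: weight = 234/1320 = 0.1773; after-tax cost = 5.77% × (1 − 30%) = 4.0390%.
WACC = 0.8227 × 14.6600% + 0.1773 × 4.0390% = 12.7772%.

12.78%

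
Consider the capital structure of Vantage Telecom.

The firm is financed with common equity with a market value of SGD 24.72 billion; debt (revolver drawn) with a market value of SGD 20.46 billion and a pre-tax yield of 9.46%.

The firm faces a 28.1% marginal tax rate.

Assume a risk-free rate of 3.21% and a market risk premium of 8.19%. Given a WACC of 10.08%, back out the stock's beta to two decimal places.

1.17

Total capital V = 24.72 + 20.46 = 45.18.
Equity weight = 24.72/45.18 = 0.5471.
Revolver drawn weight = 20.46/45.18 = 0.4529.
Debt contribution = 0.4529 × 9.46% × (1 − 28.1%) = 3.0802%.
Required equity contribution = 10.08% − 3.0802% = 6.9998%  ⇒  Re = 12.7933%.
CAPM: 12.7933% = 3.21% + β × 8.19%  ⇒  β = 1.1701.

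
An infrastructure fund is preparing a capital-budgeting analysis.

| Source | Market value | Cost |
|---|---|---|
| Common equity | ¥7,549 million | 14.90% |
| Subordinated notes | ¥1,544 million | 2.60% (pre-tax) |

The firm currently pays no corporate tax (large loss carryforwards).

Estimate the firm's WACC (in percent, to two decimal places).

Total capital V = 7549 + 1544 = 9093.
Equity: weight = 7549/9093 = 0.8302; cost = 14.9%.
Subordinated notes: weight = 1544/9093 = 0.1698; after-tax cost = 2.6% × (1 − 0%) = 2.6000%.
WACC = 0.8302 × 14.9000% + 0.1698 × 2.6000% = 12.8114%.

12.81%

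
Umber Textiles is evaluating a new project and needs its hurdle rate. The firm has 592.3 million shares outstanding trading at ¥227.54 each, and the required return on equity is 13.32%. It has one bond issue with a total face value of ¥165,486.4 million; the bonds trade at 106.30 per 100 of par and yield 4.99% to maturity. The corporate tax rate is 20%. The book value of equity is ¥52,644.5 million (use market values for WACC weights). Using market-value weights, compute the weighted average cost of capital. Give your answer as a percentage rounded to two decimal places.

Market value of equity E = 227.54 × 592.3m = 134771.942m. Market value of debt D = 165486.4m × 106.3/100 = 175912.0432m.
Total capital V = 134771.942 + 175912.0432 = 310683.9852.
Equity: weight = 134771.942/310683.9852 = 0.4338; cost = 13.32%.
Bonds outstanding: weight = 175912.0432/310683.9852 = 0.5662; after-tax cost = 4.99% × (1 − 20%) = 3.9920%.
WACC = 0.4338 × 13.3200% + 0.5662 × 3.9920% = 8.0384%.

8.04%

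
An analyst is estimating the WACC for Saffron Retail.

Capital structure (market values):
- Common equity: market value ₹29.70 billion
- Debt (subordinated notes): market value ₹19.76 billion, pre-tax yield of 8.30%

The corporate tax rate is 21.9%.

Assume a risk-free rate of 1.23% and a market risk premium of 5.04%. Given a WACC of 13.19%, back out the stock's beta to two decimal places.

Total capital V = 29.7 + 19.76 = 49.46.
Equity weight = 29.7/49.46 = 0.6005.
Subordinated notes weight = 19.76/49.46 = 0.3995.
Debt contribution = 0.3995 × 8.3% × (1 − 21.9%) = 2.5898%.
Required equity contribution = 13.19% − 2.5898% = 10.6002%  ⇒  Re = 17.6528%.
CAPM: 17.6528% = 1.23% + β × 5.04%  ⇒  β = 3.2585.

3.26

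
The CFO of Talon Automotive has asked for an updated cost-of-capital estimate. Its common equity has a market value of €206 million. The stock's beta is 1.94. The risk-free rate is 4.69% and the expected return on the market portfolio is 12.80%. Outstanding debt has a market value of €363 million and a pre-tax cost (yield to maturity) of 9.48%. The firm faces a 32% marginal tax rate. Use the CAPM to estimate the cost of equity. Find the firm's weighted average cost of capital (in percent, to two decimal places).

Market risk premium = 12.8% − 4.69% = 8.11%.
Cost of equity via CAPM: Re = 4.69% + 1.94 × 8.11% = 20.4234%.
Total capital V = 206 + 363 = 569.
Equity: weight = 206/569 = 0.3620; cost = 20.4234%.
Debt: weight = 363/569 = 0.6380; after-tax cost = 9.48% × (1 − 32%) = 6.4464%.
WACC = 0.3620 × 20.4234% + 0.6380 × 6.4464% = 11.5066%.

11.51%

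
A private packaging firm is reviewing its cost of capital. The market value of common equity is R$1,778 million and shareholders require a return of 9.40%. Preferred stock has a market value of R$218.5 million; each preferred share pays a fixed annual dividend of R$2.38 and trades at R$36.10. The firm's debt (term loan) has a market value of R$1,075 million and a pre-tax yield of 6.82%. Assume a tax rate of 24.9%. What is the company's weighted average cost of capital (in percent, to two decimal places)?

Cost of preferred: Rp = 2.38 / 36.1 = 6.5928%.
Total capital V = 1778 + 218.5 + 1075 = 3071.5.
Equity: weight = 1778/3071.5 = 0.5789; cost = 9.4%.
Preferred: weight = 218.5/3071.5 = 0.0711; cost = 6.5928%.
Term loan: weight = 1075/3071.5 = 0.3500; after-tax cost = 6.82% × (1 − 24.9%) = 5.1218%.
WACC = 0.5789 × 9.4000% + 0.0711 × 6.5928% + 0.3500 × 5.1218% = 7.7030%.

7.70%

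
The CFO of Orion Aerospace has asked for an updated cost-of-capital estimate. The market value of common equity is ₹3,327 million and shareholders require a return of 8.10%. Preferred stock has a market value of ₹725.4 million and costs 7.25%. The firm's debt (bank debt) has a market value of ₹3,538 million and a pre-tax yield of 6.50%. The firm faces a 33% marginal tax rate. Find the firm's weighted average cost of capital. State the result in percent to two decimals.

Total capital V = 3327 + 725.4 + 3538 = 7590.4.
Equity: weight = 3327/7590.4 = 0.4383; cost = 8.1%.
Preferred: weight = 725.4/7590.4 = 0.0956; cost = 7.25%.
Bank debt: weight = 3538/7590.4 = 0.4661; after-tax cost = 6.5% × (1 − 33%) = 4.3550%.
WACC = 0.4383 × 8.1000% + 0.0956 × 7.2500% + 0.4661 × 4.3550% = 6.2732%.

6.27%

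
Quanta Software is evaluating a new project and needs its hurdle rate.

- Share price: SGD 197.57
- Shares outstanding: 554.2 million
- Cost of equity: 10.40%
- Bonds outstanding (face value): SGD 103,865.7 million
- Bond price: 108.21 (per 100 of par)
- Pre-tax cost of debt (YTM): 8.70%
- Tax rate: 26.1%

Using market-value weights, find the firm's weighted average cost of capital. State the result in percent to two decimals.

Market value of equity E = 197.57 × 554.2m = 109493.294m. Market value of debt D = 103865.7m × 108.21/100 = 112393.07397m.
Total capital V = 109493.294 + 112393.07397 = 221886.36797.
Equity: weight = 109493.294/221886.36797 = 0.4935; cost = 10.4%.
Bonds outstanding: weight = 112393.07397/221886.36797 = 0.5065; after-tax cost = 8.7% × (1 − 26.1%) = 6.4293%.
WACC = 0.4935 × 10.4000% + 0.5065 × 6.4293% = 8.3887%.

8.39%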